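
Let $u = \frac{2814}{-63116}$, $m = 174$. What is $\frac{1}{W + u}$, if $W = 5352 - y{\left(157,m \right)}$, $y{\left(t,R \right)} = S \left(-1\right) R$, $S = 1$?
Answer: $\frac{31558}{174388101} \approx 0.00018096$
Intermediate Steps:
$y{\left(t,R \right)} = - R$ ($y{\left(t,R \right)} = 1 \left(-1\right) R = - R$)
$u = - \frac{1407}{31558}$ ($u = 2814 \left(- \frac{1}{63116}\right) = - \frac{1407}{31558} \approx -0.044585$)
$W = 5526$ ($W = 5352 - \left(-1\right) 174 = 5352 - -174 = 5352 + 174 = 5526$)
$\frac{1}{W + u} = \frac{1}{5526 - \frac{1407}{31558}} = \frac{1}{\frac{174388101}{31558}} = \frac{31558}{174388101}$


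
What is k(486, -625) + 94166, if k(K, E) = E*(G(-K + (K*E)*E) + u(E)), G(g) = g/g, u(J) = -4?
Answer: 96041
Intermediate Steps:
G(g) = 1
k(K, E) = -3*E (k(K, E) = E*(1 - 4) = E*(-3) = -3*E)
k(486, -625) + 94166 = -3*(-625) + 94166 = 1875 + 94166 = 96041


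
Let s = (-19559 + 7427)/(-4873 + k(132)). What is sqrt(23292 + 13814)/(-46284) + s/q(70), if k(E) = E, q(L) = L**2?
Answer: 3033/5807725 - sqrt(37106)/46284 ≈ -0.0036397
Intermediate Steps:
s = 12132/4741 (s = (-19559 + 7427)/(-4873 + 132) = -12132/(-4741) = -12132*(-1/4741) = 12132/4741 ≈ 2.5590)
sqrt(23292 + 13814)/(-46284) + s/q(70) = sqrt(23292 + 13814)/(-46284) + 12132/(4741*(70**2)) = sqrt(37106)*(-1/46284) + (12132/4741)/4900 = -sqrt(37106)/46284 + (12132/4741)*(1/4900) = -sqrt(37106)/46284 + 3033/5807725 = 3033/5807725 - sqrt(37106)/46284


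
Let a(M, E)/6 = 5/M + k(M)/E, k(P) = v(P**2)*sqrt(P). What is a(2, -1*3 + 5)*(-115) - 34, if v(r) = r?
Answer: -1759 - 1380*sqrt(2) ≈ -3710.6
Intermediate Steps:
k(P) = P**(5/2) (k(P) = P**2*sqrt(P) = P**(5/2))
a(M, E) = 30/M + 6*M**(5/2)/E (a(M, E) = 6*(5/M + M**(5/2)/E) = 30/M + 6*M**(5/2)/E)
a(2, -1*3 + 5)*(-115) - 34 = (30/2 + 6*2**(5/2)/(-1*3 + 5))*(-115) - 34 = (30*(1/2) + 6*(4*sqrt(2))/(-3 + 5))*(-115) - 34 = (15 + 6*(4*sqrt(2))/2)*(-115) - 34 = (15 + 6*(1/2)*(4*sqrt(2)))*(-115) - 34 = (15 + 12*sqrt(2))*(-115) - 34 = (-1725 - 1380*sqrt(2)) - 34 = -1759 - 1380*sqrt(2)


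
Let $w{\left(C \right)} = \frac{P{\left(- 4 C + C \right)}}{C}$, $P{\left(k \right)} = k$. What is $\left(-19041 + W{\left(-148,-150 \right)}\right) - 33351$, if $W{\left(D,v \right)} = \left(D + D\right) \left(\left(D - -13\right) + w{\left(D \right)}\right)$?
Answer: $-11544$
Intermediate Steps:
$w{\left(C \right)} = -3$ ($w{\left(C \right)} = \frac{- 4 C + C}{C} = \frac{\left(-3\right) C}{C} = -3$)
$W{\left(D,v \right)} = 2 D \left(10 + D\right)$ ($W{\left(D,v \right)} = \left(D + D\right) \left(\left(D - -13\right) - 3\right) = 2 D \left(\left(D + 13\right) - 3\right) = 2 D \left(\left(13 + D\right) - 3\right) = 2 D \left(10 + D\right)$)
$\left(-19041 + W{\left(-148,-150 \right)}\right) - 33351 = \left(-19041 + 2 \left(-148\right) \left(10 - 148\right)\right) - 33351 = \left(-19041 + 2 \left(-148\right) \left(-138\right)\right) - 33351 = \left(-19041 + 40848\right) - 33351 = 21807 - 33351 = -11544$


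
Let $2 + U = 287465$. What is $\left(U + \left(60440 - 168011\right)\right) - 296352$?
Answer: $-116460$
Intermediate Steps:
$U = 287463$ ($U = -2 + 287465 = 287463$)
$\left(U + \left(60440 - 168011\right)\right) - 296352 = \left(287463 + \left(60440 - 168011\right)\right) - 296352 = \left(287463 - 107571\right) - 296352 = 179892 - 296352 = -116460$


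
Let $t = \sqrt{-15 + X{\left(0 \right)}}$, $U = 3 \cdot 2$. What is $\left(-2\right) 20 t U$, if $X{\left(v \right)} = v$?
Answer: $- 240 i \sqrt{15} \approx - 929.52 i$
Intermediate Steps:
$U = 6$
$t = i \sqrt{15}$ ($t = \sqrt{-15 + 0} = \sqrt{-15} = i \sqrt{15} \approx 3.873 i$)
$\left(-2\right) 20 t U = \left(-2\right) 20 i \sqrt{15} \cdot 6 = - 40 i \sqrt{15} \cdot 6 = - 240 i \sqrt{15}$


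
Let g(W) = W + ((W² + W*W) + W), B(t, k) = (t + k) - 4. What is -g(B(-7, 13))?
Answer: -12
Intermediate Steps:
B(t, k) = -4 + k + t (B(t, k) = (k + t) - 4 = -4 + k + t)
g(W) = 2*W + 2*W² (g(W) = W + ((W² + W²) + W) = W + (2*W² + W) = W + (W + 2*W²) = 2*W + 2*W²)
-g(B(-7, 13)) = -2*(-4 + 13 - 7)*(1 + (-4 + 13 - 7)) = -2*2*(1 + 2) = -2*2*3 = -1*12 = -12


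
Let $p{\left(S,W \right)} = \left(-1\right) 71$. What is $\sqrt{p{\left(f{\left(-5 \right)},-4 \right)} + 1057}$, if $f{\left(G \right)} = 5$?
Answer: $\sqrt{986} \approx 31.401$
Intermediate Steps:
$p{\left(S,W \right)} = -71$
$\sqrt{p{\left(f{\left(-5 \right)},-4 \right)} + 1057} = \sqrt{-71 + 1057} = \sqrt{986}$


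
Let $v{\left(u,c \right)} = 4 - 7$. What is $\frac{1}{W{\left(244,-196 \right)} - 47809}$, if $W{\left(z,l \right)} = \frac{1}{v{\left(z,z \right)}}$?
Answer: $- \frac{3}{143428} \approx -2.0916 \cdot 10^{-5}$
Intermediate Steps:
$v{\left(u,c \right)} = -3$ ($v{\left(u,c \right)} = 4 - 7 = -3$)
$W{\left(z,l \right)} = - \frac{1}{3}$ ($W{\left(z,l \right)} = \frac{1}{-3} = - \frac{1}{3}$)
$\frac{1}{W{\left(244,-196 \right)} - 47809} = \frac{1}{- \frac{1}{3} - 47809} = \frac{1}{- \frac{143428}{3}} = - \frac{3}{143428}$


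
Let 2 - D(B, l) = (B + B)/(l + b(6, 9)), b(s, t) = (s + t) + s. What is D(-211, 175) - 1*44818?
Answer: -4391757/98 ≈ -44814.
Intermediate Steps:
b(s, t) = t + 2*s
D(B, l) = 2 - 2*B/(21 + l) (D(B, l) = 2 - (B + B)/(l + (9 + 2*6)) = 2 - 2*B/(l + (9 + 12)) = 2 - 2*B/(l + 21) = 2 - 2*B/(21 + l))
D(-211, 175) - 1*44818 = 2*(21 + 175 - 1*(-211))/(21 + 175) - 1*44818 = 2*(21 + 175 + 211)/196 - 44818 = 2*(1/196)*407 - 44818 = 407/98 - 44818 = -4391757/98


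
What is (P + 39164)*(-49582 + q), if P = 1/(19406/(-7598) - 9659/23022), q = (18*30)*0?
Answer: -505020854469923740/260077007 ≈ -1.9418e+9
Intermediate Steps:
q = 0 (q = 540*0 = 0)
P = -87460578/260077007 (P = 1/(19406*(-1/7598) - 9659*1/23022) = 1/(-9703/3799 - 9659/23022) = 1/(-260077007/87460578) = -87460578/260077007 ≈ -0.33629)
(P + 39164)*(-49582 + q) = (-87460578/260077007 + 39164)*(-49582 + 0) = (10185568441570/260077007)*(-49582) = -505020854469923740/260077007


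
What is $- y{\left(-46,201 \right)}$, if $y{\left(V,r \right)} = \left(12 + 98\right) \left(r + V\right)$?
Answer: $-17050$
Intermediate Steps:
$y{\left(V,r \right)} = 110 V + 110 r$ ($y{\left(V,r \right)} = 110 \left(V + r\right) = 110 V + 110 r$)
$- y{\left(-46,201 \right)} = - (110 \left(-46\right) + 110 \cdot 201) = - (-5060 + 22110) = \left(-1\right) 17050 = -17050$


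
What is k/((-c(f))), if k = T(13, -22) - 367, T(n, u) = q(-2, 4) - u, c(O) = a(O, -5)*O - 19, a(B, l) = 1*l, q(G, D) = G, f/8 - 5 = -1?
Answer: -347/179 ≈ -1.9385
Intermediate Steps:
f = 32 (f = 40 + 8*(-1) = 40 - 8 = 32)
a(B, l) = l
c(O) = -19 - 5*O (c(O) = -5*O - 19 = -19 - 5*O)
T(n, u) = -2 - u
k = -347 (k = (-2 - 1*(-22)) - 367 = (-2 + 22) - 367 = 20 - 367 = -347)
k/((-c(f))) = -347*(-1/(-19 - 5*32)) = -347*(-1/(-19 - 160)) = -347/((-1*(-179))) = -347/179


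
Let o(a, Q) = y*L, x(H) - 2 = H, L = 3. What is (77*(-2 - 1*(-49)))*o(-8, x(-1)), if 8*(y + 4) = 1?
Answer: -336567/8 ≈ -42071.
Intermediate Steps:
y = -31/8 (y = -4 + (1/8)*1 = -4 + 1/8 = -31/8 ≈ -3.8750)
x(H) = 2 + H
o(a, Q) = -93/8 (o(a, Q) = -31/8*3 = -93/8)
(77*(-2 - 1*(-49)))*o(-8, x(-1)) = (77*(-2 - 1*(-49)))*(-93/8) = (77*(-2 + 49))*(-93/8) = (77*47)*(-93/8) = 3619*(-93/8) = -336567/8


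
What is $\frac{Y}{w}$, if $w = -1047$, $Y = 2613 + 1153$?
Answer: $- \frac{3766}{1047} \approx -3.5969$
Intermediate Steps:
$Y = 3766$
$\frac{Y}{w} = \frac{3766}{-1047} = 3766 \left(- \frac{1}{1047}\right) = - \frac{3766}{1047}$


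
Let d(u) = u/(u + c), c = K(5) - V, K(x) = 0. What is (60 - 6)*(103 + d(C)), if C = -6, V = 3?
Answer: 5598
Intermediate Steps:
c = -3 (c = 0 - 1*3 = 0 - 3 = -3)
d(u) = u/(-3 + u) (d(u) = u/(u - 3) = u/(-3 + u))
(60 - 6)*(103 + d(C)) = (60 - 6)*(103 - 6/(-3 - 6)) = 54*(103 - 6/(-9)) = 54*(103 - 6*(-1/9)) = 54*(103 + 2/3) = 54*(311/3) = 5598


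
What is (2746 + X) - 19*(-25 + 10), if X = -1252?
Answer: 1779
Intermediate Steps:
(2746 + X) - 19*(-25 + 10) = (2746 - 1252) - 19*(-25 + 10) = 1494 - 19*(-15) = 1494 + 285 = 1779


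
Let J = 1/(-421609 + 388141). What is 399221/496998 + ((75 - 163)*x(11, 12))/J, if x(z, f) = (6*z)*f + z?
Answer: 1175391698177717/496998 ≈ 2.3650e+9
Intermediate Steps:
x(z, f) = z + 6*f*z (x(z, f) = 6*f*z + z = z + 6*f*z)
J = -1/33468 (J = 1/(-33468) = -1/33468 ≈ -2.9879e-5)
399221/496998 + ((75 - 163)*x(11, 12))/J = 399221/496998 + ((75 - 163)*(11*(1 + 6*12)))/(-1/33468) = 399221*(1/496998) - 968*(1 + 72)*(-33468) = 399221/496998 - 968*73*(-33468) = 399221/496998 - 88*803*(-33468) = 399221/496998 - 70664*(-33468) = 399221/496998 + 2364982752 = 1175391698177717/496998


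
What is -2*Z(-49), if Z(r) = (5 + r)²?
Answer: -3872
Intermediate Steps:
-2*Z(-49) = -2*(5 - 49)² = -2*(-44)² = -2*1936 = -3872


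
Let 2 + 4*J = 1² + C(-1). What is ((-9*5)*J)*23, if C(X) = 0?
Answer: 1035/4 ≈ 258.75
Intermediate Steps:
J = -¼ (J = -½ + (1² + 0)/4 = -½ + (1 + 0)/4 = -½ + (¼)*1 = -½ + ¼ = -¼ ≈ -0.25000)
((-9*5)*J)*23 = (-9*5*(-¼))*23 = -45*(-¼)*23 = (45/4)*23 = 1035/4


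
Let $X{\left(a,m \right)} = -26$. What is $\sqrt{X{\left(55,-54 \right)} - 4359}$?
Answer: $i \sqrt{4385} \approx 66.219 i$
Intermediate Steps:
$\sqrt{X{\left(55,-54 \right)} - 4359} = \sqrt{-26 - 4359} = \sqrt{-4385} = i \sqrt{4385}$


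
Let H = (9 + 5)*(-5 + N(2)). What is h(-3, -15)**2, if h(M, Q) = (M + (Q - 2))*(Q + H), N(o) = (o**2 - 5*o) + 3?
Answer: 6451600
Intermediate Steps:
N(o) = 3 + o**2 - 5*o
H = -112 (H = (9 + 5)*(-5 + (3 + 2**2 - 5*2)) = 14*(-5 + (3 + 4 - 10)) = 14*(-5 - 3) = 14*(-8) = -112)
h(M, Q) = (-112 + Q)*(-2 + M + Q) (h(M, Q) = (M + (Q - 2))*(Q - 112) = (M + (-2 + Q))*(-112 + Q) = (-2 + M + Q)*(-112 + Q) = (-112 + Q)*(-2 + M + Q))
h(-3, -15)**2 = (224 + (-15)**2 - 114*(-15) - 112*(-3) - 3*(-15))**2 = (224 + 225 + 1710 + 336 + 45)**2 = 2540**2 = 6451600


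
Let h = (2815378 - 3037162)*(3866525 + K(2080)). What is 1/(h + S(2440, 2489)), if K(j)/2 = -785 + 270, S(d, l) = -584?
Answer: -1/857304943664 ≈ -1.1664e-12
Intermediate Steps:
K(j) = -1030 (K(j) = 2*(-785 + 270) = 2*(-515) = -1030)
h = -857304943080 (h = (2815378 - 3037162)*(3866525 - 1030) = -221784*3865495 = -857304943080)
1/(h + S(2440, 2489)) = 1/(-857304943080 - 584) = 1/(-857304943664) = -1/857304943664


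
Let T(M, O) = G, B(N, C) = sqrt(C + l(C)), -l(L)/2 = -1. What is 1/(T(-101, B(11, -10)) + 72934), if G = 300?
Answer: 1/73234 ≈ 1.3655e-5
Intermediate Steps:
l(L) = 2 (l(L) = -2*(-1) = 2)
B(N, C) = sqrt(2 + C) (B(N, C) = sqrt(C + 2) = sqrt(2 + C))
T(M, O) = 300
1/(T(-101, B(11, -10)) + 72934) = 1/(300 + 72934) = 1/73234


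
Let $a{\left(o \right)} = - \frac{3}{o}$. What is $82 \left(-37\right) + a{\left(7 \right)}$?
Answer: $- \frac{21241}{7} \approx -3034.4$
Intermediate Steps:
$82 \left(-37\right) + a{\left(7 \right)} = 82 \left(-37\right) - \frac{3}{7} = -3034 - \frac{3}{7} = - \frac{21241}{7}$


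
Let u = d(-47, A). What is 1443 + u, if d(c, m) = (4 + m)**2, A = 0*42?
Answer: 1459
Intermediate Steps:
A = 0
u = 16 (u = (4 + 0)**2 = 4**2 = 16)
1443 + u = 1443 + 16 = 1459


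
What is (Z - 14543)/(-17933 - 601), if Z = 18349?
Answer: -1903/9267 ≈ -0.20535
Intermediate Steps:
(Z - 14543)/(-17933 - 601) = (18349 - 14543)/(-17933 - 601) = 3806/(-18534) = 3806*(-1/18534) = -1903/9267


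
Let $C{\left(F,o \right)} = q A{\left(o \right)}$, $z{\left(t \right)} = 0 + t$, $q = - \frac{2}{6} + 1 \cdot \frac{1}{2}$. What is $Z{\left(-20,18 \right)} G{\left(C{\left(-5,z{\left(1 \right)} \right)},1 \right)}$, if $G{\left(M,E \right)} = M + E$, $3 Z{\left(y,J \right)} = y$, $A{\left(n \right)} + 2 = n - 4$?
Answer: $- \frac{10}{9} \approx -1.1111$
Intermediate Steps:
$A{\left(n \right)} = -6 + n$ ($A{\left(n \right)} = -2 + \left(n - 4\right) = -2 + \left(-4 + n\right) = -6 + n$)
$Z{\left(y,J \right)} = \frac{y}{3}$
$q = \frac{1}{6}$ ($q = \left(-2\right) \frac{1}{6} + 1 \cdot \frac{1}{2} = - \frac{1}{3} + \frac{1}{2} = \frac{1}{6} \approx 0.16667$)
$z{\left(t \right)} = t$
$C{\left(F,o \right)} = -1 + \frac{o}{6}$ ($C{\left(F,o \right)} = \frac{-6 + o}{6} = -1 + \frac{o}{6}$)
$G{\left(M,E \right)} = E + M$
$Z{\left(-20,18 \right)} G{\left(C{\left(-5,z{\left(1 \right)} \right)},1 \right)} = \frac{1}{3} \left(-20\right) \left(1 + \left(-1 + \frac{1}{6} \cdot 1\right)\right) = - \frac{20 \left(1 + \left(-1 + \frac{1}{6}\right)\right)}{3} = - \frac{20 \left(1 - \frac{5}{6}\right)}{3} = \left(- \frac{20}{3}\right) \frac{1}{6} = - \frac{10}{9}$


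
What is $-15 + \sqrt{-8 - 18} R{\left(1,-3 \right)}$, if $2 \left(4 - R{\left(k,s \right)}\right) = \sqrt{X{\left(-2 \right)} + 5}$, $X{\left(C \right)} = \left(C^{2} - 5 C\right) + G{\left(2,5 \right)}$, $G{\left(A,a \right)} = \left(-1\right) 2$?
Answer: $-15 + \frac{i \sqrt{26} \left(8 - \sqrt{17}\right)}{2} \approx -15.0 + 9.8842 i$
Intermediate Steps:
$G{\left(A,a \right)} = -2$
$X{\left(C \right)} = -2 + C^{2} - 5 C$ ($X{\left(C \right)} = \left(C^{2} - 5 C\right) - 2 = -2 + C^{2} - 5 C$)
$R{\left(k,s \right)} = 4 - \frac{\sqrt{17}}{2}$ ($R{\left(k,s \right)} = 4 - \frac{\sqrt{\left(-2 + \left(-2\right)^{2} - -10\right) + 5}}{2} = 4 - \frac{\sqrt{\left(-2 + 4 + 10\right) + 5}}{2} = 4 - \frac{\sqrt{12 + 5}}{2} = 4 - \frac{\sqrt{17}}{2}$)
$-15 + \sqrt{-8 - 18} R{\left(1,-3 \right)} = -15 + \sqrt{-8 - 18} \left(4 - \frac{\sqrt{17}}{2}\right) = -15 + \sqrt{-26} \left(4 - \frac{\sqrt{17}}{2}\right) = -15 + i \sqrt{26} \left(4 - \frac{\sqrt{17}}{2}\right)$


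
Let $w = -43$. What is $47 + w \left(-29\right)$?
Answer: $1294$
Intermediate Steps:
$47 + w \left(-29\right) = 47 - -1247 = 47 + 1247 = 1294$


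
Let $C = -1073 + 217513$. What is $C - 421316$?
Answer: $-204876$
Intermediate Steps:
$C = 216440$
$C - 421316 = 216440 - 421316 = -204876$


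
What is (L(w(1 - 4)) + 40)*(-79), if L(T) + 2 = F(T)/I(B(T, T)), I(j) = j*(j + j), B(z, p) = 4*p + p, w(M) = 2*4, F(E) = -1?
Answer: -9606321/3200 ≈ -3002.0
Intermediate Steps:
w(M) = 8
B(z, p) = 5*p
I(j) = 2*j² (I(j) = j*(2*j) = 2*j²)
L(T) = -2 - 1/(50*T²) (L(T) = -2 - 1/(2*(5*T)²) = -2 - 1/(2*(25*T²)) = -2 - 1/(50*T²))
(L(w(1 - 4)) + 40)*(-79) = ((-2 - 1/50/8²) + 40)*(-79) = ((-2 - 1/50*1/64) + 40)*(-79) = ((-2 - 1/3200) + 40)*(-79) = (-6401/3200 + 40)*(-79) = (121599/3200)*(-79) = -9606321/3200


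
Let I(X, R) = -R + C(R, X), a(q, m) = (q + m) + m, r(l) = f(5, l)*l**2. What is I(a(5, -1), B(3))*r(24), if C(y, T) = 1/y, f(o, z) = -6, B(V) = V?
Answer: 9216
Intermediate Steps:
r(l) = -6*l**2
a(q, m) = q + 2*m (a(q, m) = (m + q) + m = q + 2*m)
I(X, R) = 1/R - R (I(X, R) = -R + 1/R = 1/R - R)
I(a(5, -1), B(3))*r(24) = (1/3 - 1*3)*(-6*24**2) = (1/3 - 3)*(-6*576) = -8/3*(-3456) = 9216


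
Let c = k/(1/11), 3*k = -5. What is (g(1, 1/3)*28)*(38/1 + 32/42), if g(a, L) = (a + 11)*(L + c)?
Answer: -234432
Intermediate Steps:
k = -5/3 (k = (⅓)*(-5) = -5/3 ≈ -1.6667)
c = -55/3 (c = -5/(3*(1/11)) = -5/(3*1/11) = -5/3*11 = -55/3 ≈ -18.333)
g(a, L) = (11 + a)*(-55/3 + L) (g(a, L) = (a + 11)*(L - 55/3) = (11 + a)*(-55/3 + L))
(g(1, 1/3)*28)*(38/1 + 32/42) = ((-605/3 + 11/3 - 55/3*1 + 1/3)*28)*(38/1 + 32/42) = ((-605/3 + 11*(⅓) - 55/3 + (⅓)*1)*28)*(38*1 + 32*(1/42)) = ((-605/3 + 11/3 - 55/3 + ⅓)*28)*(38 + 16/21) = -216*28*(814/21) = -6048*814/21 = -234432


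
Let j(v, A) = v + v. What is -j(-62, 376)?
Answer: 124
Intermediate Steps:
j(v, A) = 2*v
-j(-62, 376) = -2*(-62) = -1*(-124) = 124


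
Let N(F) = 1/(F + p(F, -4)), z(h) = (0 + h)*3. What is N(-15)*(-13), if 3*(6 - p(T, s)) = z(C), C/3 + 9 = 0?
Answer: -13/18 ≈ -0.72222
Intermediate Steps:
C = -27 (C = -27 + 3*0 = -27 + 0 = -27)
z(h) = 3*h (z(h) = h*3 = 3*h)
p(T, s) = 33 (p(T, s) = 6 - (-27) = 6 - ⅓*(-81) = 6 + 27 = 33)
N(F) = 1/(33 + F) (N(F) = 1/(F + 33) = 1/(33 + F))
N(-15)*(-13) = -13/(33 - 15) = -13/18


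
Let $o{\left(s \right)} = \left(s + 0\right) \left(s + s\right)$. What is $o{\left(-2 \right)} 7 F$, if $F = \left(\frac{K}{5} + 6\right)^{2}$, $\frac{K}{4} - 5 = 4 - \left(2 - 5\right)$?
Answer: $\frac{340704}{25} \approx 13628.0$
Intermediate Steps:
$K = 48$ ($K = 20 + 4 \left(4 - \left(2 - 5\right)\right) = 20 + 4 \left(4 - -3\right) = 20 + 4 \left(4 + 3\right) = 20 + 4 \cdot 7 = 20 + 28 = 48$)
$F = \frac{6084}{25}$ ($F = \left(\frac{48}{5} + 6\right)^{2} = \left(\frac{78}{5}\right)^{2} = \frac{6084}{25} \approx 243.36$)
$o{\left(s \right)} = 2 s^{2}$ ($o{\left(s \right)} = s 2 s = 2 s^{2}$)
$o{\left(-2 \right)} 7 F = 2 \left(-2\right)^{2} \cdot 7 \cdot \frac{6084}{25} = 2 \cdot 4 \cdot 7 \cdot \frac{6084}{25} = 8 \cdot 7 \cdot \frac{6084}{25} = 56 \cdot \frac{6084}{25} = \frac{340704}{25}$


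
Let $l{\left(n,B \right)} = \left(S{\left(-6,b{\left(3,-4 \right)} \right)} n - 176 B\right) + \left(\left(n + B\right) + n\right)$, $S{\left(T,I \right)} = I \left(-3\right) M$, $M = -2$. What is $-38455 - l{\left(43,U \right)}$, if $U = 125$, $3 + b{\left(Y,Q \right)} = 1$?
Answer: $-16150$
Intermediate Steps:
$b{\left(Y,Q \right)} = -2$ ($b{\left(Y,Q \right)} = -3 + 1 = -2$)
$S{\left(T,I \right)} = 6 I$ ($S{\left(T,I \right)} = I \left(-3\right) \left(-2\right) = - 3 I \left(-2\right) = 6 I$)
$l{\left(n,B \right)} = - 175 B - 10 n$ ($l{\left(n,B \right)} = \left(6 \left(-2\right) n - 176 B\right) + \left(\left(n + B\right) + n\right) = \left(- 12 n - 176 B\right) + \left(\left(B + n\right) + n\right) = \left(- 176 B - 12 n\right) + \left(B + 2 n\right) = - 175 B - 10 n$)
$-38455 - l{\left(43,U \right)} = -38455 - \left(\left(-175\right) 125 - 430\right) = -38455 - \left(-21875 - 430\right) = -38455 - -22305 = -38455 + 22305 = -16150$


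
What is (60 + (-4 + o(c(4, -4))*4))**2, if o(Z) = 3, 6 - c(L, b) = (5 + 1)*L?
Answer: 4624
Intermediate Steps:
c(L, b) = 6 - 6*L (c(L, b) = 6 - (5 + 1)*L = 6 - 6*L)
(60 + (-4 + o(c(4, -4))*4))**2 = (60 + (-4 + 3*4))**2 = (60 + (-4 + 12))**2 = (60 + 8)**2 = 68**2 = 4624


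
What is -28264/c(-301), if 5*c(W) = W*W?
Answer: -141320/90601 ≈ -1.5598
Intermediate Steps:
c(W) = W²/5 (c(W) = (W*W)/5 = W²/5)
-28264/c(-301) = -28264/((⅕)*(-301)²) = -28264/((⅕)*90601) = -28264/90601/5 = -28264*5/90601 = -141320/90601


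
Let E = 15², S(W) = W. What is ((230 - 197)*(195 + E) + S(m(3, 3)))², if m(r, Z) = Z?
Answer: 192182769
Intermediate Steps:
E = 225
((230 - 197)*(195 + E) + S(m(3, 3)))² = ((230 - 197)*(195 + 225) + 3)² = (33*420 + 3)² = (13860 + 3)² = 13863² = 192182769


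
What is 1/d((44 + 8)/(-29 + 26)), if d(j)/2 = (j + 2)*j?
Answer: 9/4784 ≈ 0.0018813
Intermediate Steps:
d(j) = 2*j*(2 + j) (d(j) = 2*((j + 2)*j) = 2*((2 + j)*j) = 2*(j*(2 + j)) = 2*j*(2 + j))
1/d((44 + 8)/(-29 + 26)) = 1/(2*((44 + 8)/(-29 + 26))*(2 + (44 + 8)/(-29 + 26))) = 1/(2*(52/(-3))*(2 + 52/(-3))) = 1/(2*(52*(-⅓))*(2 + 52*(-⅓))) = 1/(2*(-52/3)*(2 - 52/3)) = 1/(2*(-52/3)*(-46/3)) = 1/(4784/9) = 9/4784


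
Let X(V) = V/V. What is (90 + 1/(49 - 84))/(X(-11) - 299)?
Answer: -3149/10430 ≈ -0.30192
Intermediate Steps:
X(V) = 1
(90 + 1/(49 - 84))/(X(-11) - 299) = (90 + 1/(49 - 84))/(1 - 299) = (90 + 1/(-35))/(-298) = (90 - 1/35)*(-1/298) = (3149/35)*(-1/298) = -3149/10430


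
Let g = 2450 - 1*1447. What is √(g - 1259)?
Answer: 16*I ≈ 16.0*I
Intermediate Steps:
g = 1003 (g = 2450 - 1447 = 1003)
√(g - 1259) = √(1003 - 1259) = √(-256) = 16*I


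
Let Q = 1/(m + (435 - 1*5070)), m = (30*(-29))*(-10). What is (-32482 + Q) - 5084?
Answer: -152705789/4065 ≈ -37566.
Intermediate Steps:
m = 8700 (m = -870*(-10) = 8700)
Q = 1/4065 (Q = 1/(8700 + (435 - 1*5070)) = 1/(8700 + (435 - 5070)) = 1/(8700 - 4635) = 1/4065 ≈ 0.00024600)
(-32482 + Q) - 5084 = (-32482 + 1/4065) - 5084 = -132039329/4065 - 5084 = -152705789/4065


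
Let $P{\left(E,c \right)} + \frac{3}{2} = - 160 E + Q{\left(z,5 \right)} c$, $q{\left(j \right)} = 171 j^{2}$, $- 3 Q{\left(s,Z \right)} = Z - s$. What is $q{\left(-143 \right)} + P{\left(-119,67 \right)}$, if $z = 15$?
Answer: $\frac{21096245}{6} \approx 3.516 \cdot 10^{6}$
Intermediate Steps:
$Q{\left(s,Z \right)} = - \frac{Z}{3} + \frac{s}{3}$ ($Q{\left(s,Z \right)} = - \frac{Z - s}{3} = - \frac{Z}{3} + \frac{s}{3}$)
$P{\left(E,c \right)} = - \frac{3}{2} - 160 E + \frac{10 c}{3}$ ($P{\left(E,c \right)} = - \frac{3}{2} - \left(160 E - \left(\left(- \frac{1}{3}\right) 5 + \frac{1}{3} \cdot 15\right) c\right) = - \frac{3}{2} - \left(160 E - \left(- \frac{5}{3} + 5\right) c\right) = - \frac{3}{2} - \left(160 E - \frac{10 c}{3}\right) = - \frac{3}{2} - 160 E + \frac{10 c}{3}$)
$q{\left(-143 \right)} + P{\left(-119,67 \right)} = 171 \left(-143\right)^{2} - - \frac{115571}{6} = 171 \cdot 20449 + \left(- \frac{3}{2} + 19040 + \frac{670}{3}\right) = 3496779 + \frac{115571}{6} = \frac{21096245}{6}$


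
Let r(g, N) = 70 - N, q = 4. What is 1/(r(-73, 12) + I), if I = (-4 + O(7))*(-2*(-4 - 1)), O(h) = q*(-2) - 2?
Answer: -1/82 ≈ -0.012195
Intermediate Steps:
O(h) = -10 (O(h) = 4*(-2) - 2 = -8 - 2 = -10)
I = -140 (I = (-4 - 10)*(-2*(-4 - 1)) = -(-28)*(-5) = -14*10 = -140)
1/(r(-73, 12) + I) = 1/((70 - 1*12) - 140) = 1/((70 - 12) - 140) = 1/(58 - 140) = 1/(-82) = -1/82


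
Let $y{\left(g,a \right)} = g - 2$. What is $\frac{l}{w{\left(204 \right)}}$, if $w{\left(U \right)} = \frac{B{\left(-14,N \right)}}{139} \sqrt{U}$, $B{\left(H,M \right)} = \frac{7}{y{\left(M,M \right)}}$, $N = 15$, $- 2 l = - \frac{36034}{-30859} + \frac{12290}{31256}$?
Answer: $- \frac{1360251607949 \sqrt{51}}{688673637456} \approx -14.106$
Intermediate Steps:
$l = - \frac{752767907}{964528904}$ ($l = - \frac{- \frac{36034}{-30859} + \frac{12290}{31256}}{2} = - \frac{\left(-36034\right) \left(- \frac{1}{30859}\right) + 12290 \cdot \frac{1}{31256}}{2} = - \frac{\frac{36034}{30859} + \frac{6145}{15628}}{2} = \left(- \frac{1}{2}\right) \frac{752767907}{482264452} = - \frac{752767907}{964528904} \approx -0.78045$)
$y{\left(g,a \right)} = -2 + g$
$B{\left(H,M \right)} = \frac{7}{-2 + M}$
$w{\left(U \right)} = \frac{7 \sqrt{U}}{1807}$ ($w{\left(U \right)} = \frac{7 \frac{1}{-2 + 15}}{139} \sqrt{U} = \frac{7}{13} \cdot \frac{1}{139} \sqrt{U} = \frac{7 \sqrt{U}}{1807}$)
$\frac{l}{w{\left(204 \right)}} = - \frac{752767907}{964528904 \frac{7 \sqrt{204}}{1807}} = - \frac{752767907}{964528904 \frac{7 \cdot 2 \sqrt{51}}{1807}} = - \frac{752767907}{964528904 \frac{14 \sqrt{51}}{1807}} = - \frac{752767907 \frac{1807 \sqrt{51}}{714}}{964528904} = - \frac{1360251607949 \sqrt{51}}{688673637456}$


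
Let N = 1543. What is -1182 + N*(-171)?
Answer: -265035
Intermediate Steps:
-1182 + N*(-171) = -1182 + 1543*(-171) = -1182 - 263853 = -265035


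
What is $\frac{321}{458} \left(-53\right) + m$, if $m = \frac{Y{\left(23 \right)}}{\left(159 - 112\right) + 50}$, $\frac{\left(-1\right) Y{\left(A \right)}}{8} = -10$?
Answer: $- \frac{1613621}{44426} \approx -36.322$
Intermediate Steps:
$Y{\left(A \right)} = 80$ ($Y{\left(A \right)} = \left(-8\right) \left(-10\right) = 80$)
$m = \frac{80}{97}$ ($m = \frac{80}{\left(159 - 112\right) + 50} = \frac{80}{47 + 50} = \frac{80}{97} \approx 0.82474$)
$\frac{321}{458} \left(-53\right) + m = \frac{321}{458} \left(-53\right) + \frac{80}{97} = - \frac{17013}{458} + \frac{80}{97} = - \frac{1613621}{44426}$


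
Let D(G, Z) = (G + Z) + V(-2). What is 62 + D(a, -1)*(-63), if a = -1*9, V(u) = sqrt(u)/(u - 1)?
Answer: 692 + 21*I*sqrt(2) ≈ 692.0 + 29.698*I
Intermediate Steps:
V(u) = sqrt(u)/(-1 + u)
a = -9
D(G, Z) = G + Z - I*sqrt(2)/3 (D(G, Z) = (G + Z) + sqrt(-2)/(-1 - 2) = (G + Z) + (I*sqrt(2))/(-3) = (G + Z) + (I*sqrt(2))*(-1/3) = (G + Z) - I*sqrt(2)/3 = G + Z - I*sqrt(2)/3)
62 + D(a, -1)*(-63) = 62 + (-9 - 1 - I*sqrt(2)/3)*(-63) = 62 + (-10 - I*sqrt(2)/3)*(-63) = 62 + (630 + 21*I*sqrt(2)) = 692 + 21*I*sqrt(2)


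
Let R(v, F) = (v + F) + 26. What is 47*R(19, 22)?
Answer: 3149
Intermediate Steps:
R(v, F) = 26 + F + v (R(v, F) = (F + v) + 26 = 26 + F + v)
47*R(19, 22) = 47*(26 + 22 + 19) = 47*67 = 3149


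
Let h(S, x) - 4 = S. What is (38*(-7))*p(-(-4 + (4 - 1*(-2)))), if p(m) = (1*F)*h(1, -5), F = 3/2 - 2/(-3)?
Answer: -8645/3 ≈ -2881.7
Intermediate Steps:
h(S, x) = 4 + S
F = 13/6 (F = 3*(½) - 2*(-⅓) = 3/2 + ⅔ = 13/6 ≈ 2.1667)
p(m) = 65/6 (p(m) = (1*(13/6))*(4 + 1) = (13/6)*5 = 65/6)
(38*(-7))*p(-(-4 + (4 - 1*(-2)))) = (38*(-7))*(65/6) = -266*65/6 = -8645/3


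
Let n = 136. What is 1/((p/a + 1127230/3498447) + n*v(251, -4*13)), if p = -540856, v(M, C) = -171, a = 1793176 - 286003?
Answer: -1757588286777/40874537605762526 ≈ -4.3000e-5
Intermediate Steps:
a = 1507173
1/((p/a + 1127230/3498447) + n*v(251, -4*13)) = 1/((-540856/1507173 + 1127230/3498447) + 136*(-171)) = 1/((-540856*1/1507173 + 1127230*(1/3498447)) - 23256) = 1/((-540856/1507173 + 1127230/3498447) - 23256) = 1/(-64408476614/1757588286777 - 23256) = 1/(-40874537605762526/1757588286777) = -1757588286777/40874537605762526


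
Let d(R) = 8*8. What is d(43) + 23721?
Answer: 23785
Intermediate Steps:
d(R) = 64
d(43) + 23721 = 64 + 23721 = 23785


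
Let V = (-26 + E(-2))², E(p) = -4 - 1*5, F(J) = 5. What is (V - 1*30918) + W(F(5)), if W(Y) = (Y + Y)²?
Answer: -29593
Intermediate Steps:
W(Y) = 4*Y² (W(Y) = (2*Y)² = 4*Y²)
E(p) = -9 (E(p) = -4 - 5 = -9)
V = 1225 (V = (-26 - 9)² = (-35)² = 1225)
(V - 1*30918) + W(F(5)) = (1225 - 1*30918) + 4*5² = (1225 - 30918) + 4*25 = -29693 + 100 = -29593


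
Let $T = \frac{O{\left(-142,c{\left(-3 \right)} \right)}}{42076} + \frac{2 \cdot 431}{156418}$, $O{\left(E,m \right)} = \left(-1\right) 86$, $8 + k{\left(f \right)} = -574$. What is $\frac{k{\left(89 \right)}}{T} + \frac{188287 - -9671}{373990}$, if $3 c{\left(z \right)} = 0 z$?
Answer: $- \frac{179065860146369991}{1066692595045} \approx -1.6787 \cdot 10^{5}$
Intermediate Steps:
$k{\left(f \right)} = -582$ ($k{\left(f \right)} = -8 - 574 = -582$)
$c{\left(z \right)} = 0$ ($c{\left(z \right)} = \frac{0 z}{3} = \frac{1}{3} \cdot 0 = 0$)
$O{\left(E,m \right)} = -86$
$T = \frac{5704391}{1645360942}$ ($T = - \frac{86}{42076} + \frac{2 \cdot 431}{156418} = \left(-86\right) \frac{1}{42076} + 862 \cdot \frac{1}{156418} = - \frac{43}{21038} + \frac{431}{78209} = \frac{5704391}{1645360942} \approx 0.003467$)
$\frac{k{\left(89 \right)}}{T} + \frac{188287 - -9671}{373990} = - \frac{582}{\frac{5704391}{1645360942}} + \frac{188287 - -9671}{373990} = \left(-582\right) \frac{1645360942}{5704391} + \left(188287 + 9671\right) \frac{1}{373990} = - \frac{957600068244}{5704391} + 197958 \cdot \frac{1}{373990} = - \frac{957600068244}{5704391} + \frac{98979}{186995} = - \frac{179065860146369991}{1066692595045}$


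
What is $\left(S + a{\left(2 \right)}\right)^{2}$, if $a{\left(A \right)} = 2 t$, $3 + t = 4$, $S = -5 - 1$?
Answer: $16$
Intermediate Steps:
$S = -6$ ($S = -5 - 1 = -6$)
$t = 1$ ($t = -3 + 4 = 1$)
$a{\left(A \right)} = 2$ ($a{\left(A \right)} = 2 \cdot 1 = 2$)
$\left(S + a{\left(2 \right)}\right)^{2} = \left(-6 + 2\right)^{2} = \left(-4\right)^{2} = 16$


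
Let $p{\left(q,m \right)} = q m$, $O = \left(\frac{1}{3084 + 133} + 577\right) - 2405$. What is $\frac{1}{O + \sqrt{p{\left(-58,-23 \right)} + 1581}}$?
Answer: $- \frac{3783626295}{6910434172238} - \frac{10349089 \sqrt{2915}}{34552170861190} \approx -0.0005637$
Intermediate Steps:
$O = - \frac{5880675}{3217}$ ($O = \left(\frac{1}{3217} + 577\right) - 2405 = \frac{1856210}{3217} - 2405 = - \frac{5880675}{3217} \approx -1828.0$)
$p{\left(q,m \right)} = m q$
$\frac{1}{O + \sqrt{p{\left(-58,-23 \right)} + 1581}} = \frac{1}{- \frac{5880675}{3217} + \sqrt{\left(-23\right) \left(-58\right) + 1581}} = \frac{1}{- \frac{5880675}{3217} + \sqrt{1334 + 1581}} = \frac{1}{- \frac{5880675}{3217} + \sqrt{2915}}$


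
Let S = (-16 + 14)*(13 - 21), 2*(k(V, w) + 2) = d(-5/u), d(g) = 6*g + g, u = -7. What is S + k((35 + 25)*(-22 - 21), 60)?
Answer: 33/2 ≈ 16.500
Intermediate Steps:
d(g) = 7*g
k(V, w) = ½ (k(V, w) = -2 + (7*(-5/(-7)))/2 = -2 + (7*(-5*(-⅐)))/2 = -2 + (7*(5/7))/2 = -2 + (½)*5 = -2 + 5/2 = ½)
S = 16 (S = -2*(-8) = 16)
S + k((35 + 25)*(-22 - 21), 60) = 16 + ½ = 33/2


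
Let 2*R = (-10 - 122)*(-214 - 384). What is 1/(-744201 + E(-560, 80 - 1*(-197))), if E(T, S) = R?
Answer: -1/704733 ≈ -1.4190e-6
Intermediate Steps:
R = 39468 (R = ((-10 - 122)*(-214 - 384))/2 = (-132*(-598))/2 = (1/2)*78936 = 39468)
E(T, S) = 39468
1/(-744201 + E(-560, 80 - 1*(-197))) = 1/(-744201 + 39468) = 1/(-704733) = -1/704733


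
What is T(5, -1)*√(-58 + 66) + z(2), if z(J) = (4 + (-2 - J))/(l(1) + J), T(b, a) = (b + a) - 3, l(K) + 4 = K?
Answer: 2*√2 ≈ 2.8284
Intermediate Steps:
l(K) = -4 + K
T(b, a) = -3 + a + b (T(b, a) = (a + b) - 3 = -3 + a + b)
z(J) = (2 - J)/(-3 + J) (z(J) = (4 + (-2 - J))/((-4 + 1) + J) = (2 - J)/(-3 + J))
T(5, -1)*√(-58 + 66) + z(2) = (-3 - 1 + 5)*√(-58 + 66) + (2 - 1*2)/(-3 + 2) = 1*√8 + (2 - 2)/(-1) = 1*(2*√2) - 1*0 = 2*√2 + 0 = 2*√2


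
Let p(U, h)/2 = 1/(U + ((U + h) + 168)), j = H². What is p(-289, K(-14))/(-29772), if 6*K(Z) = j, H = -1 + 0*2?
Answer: 1/6100779 ≈ 1.6391e-7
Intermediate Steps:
H = -1 (H = -1 + 0 = -1)
j = 1 (j = (-1)² = 1)
K(Z) = ⅙ (K(Z) = (⅙)*1 = ⅙)
p(U, h) = 2/(168 + h + 2*U) (p(U, h) = 2/(U + ((U + h) + 168)) = 2/(U + (168 + U + h)) = 2/(168 + h + 2*U))
p(-289, K(-14))/(-29772) = (2/(168 + ⅙ + 2*(-289)))/(-29772) = (2/(168 + ⅙ - 578))*(-1/29772) = (2/(-2459/6))*(-1/29772) = (2*(-6/2459))*(-1/29772) = -12/2459*(-1/29772) = 1/6100779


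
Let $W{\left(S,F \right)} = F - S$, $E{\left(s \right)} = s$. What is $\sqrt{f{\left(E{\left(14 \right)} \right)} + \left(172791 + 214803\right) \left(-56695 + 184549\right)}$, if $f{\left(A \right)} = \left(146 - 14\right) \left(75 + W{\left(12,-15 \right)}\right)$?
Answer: $6 \sqrt{1376540267} \approx 2.2261 \cdot 10^{5}$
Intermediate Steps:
$f{\left(A \right)} = 6336$ ($f{\left(A \right)} = \left(146 - 14\right) \left(75 - 27\right) = 132 \left(75 - 27\right) = 132 \cdot 48 = 6336$)
$\sqrt{f{\left(E{\left(14 \right)} \right)} + \left(172791 + 214803\right) \left(-56695 + 184549\right)} = \sqrt{6336 + \left(172791 + 214803\right) \left(-56695 + 184549\right)} = \sqrt{6336 + 387594 \cdot 127854} = \sqrt{6336 + 49555443276} = \sqrt{49555449612} = 6 \sqrt{1376540267}$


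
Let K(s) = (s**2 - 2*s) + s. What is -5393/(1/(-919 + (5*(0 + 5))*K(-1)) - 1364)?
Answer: 4686517/1185317 ≈ 3.9538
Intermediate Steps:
K(s) = s**2 - s
-5393/(1/(-919 + (5*(0 + 5))*K(-1)) - 1364) = -5393/(1/(-919 + (5*(0 + 5))*(-(-1 - 1))) - 1364) = -5393/(1/(-919 + (5*5)*(-1*(-2))) - 1364) = -5393/(1/(-919 + 25*2) - 1364) = -5393/(1/(-919 + 50) - 1364) = -5393/(1/(-869) - 1364) = -5393/(-1/869 - 1364) = -5393/(-1185317/869) = -5393*(-869/1185317) = 4686517/1185317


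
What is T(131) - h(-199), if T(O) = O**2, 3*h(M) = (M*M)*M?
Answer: 7932082/3 ≈ 2.6440e+6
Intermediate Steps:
h(M) = M**3/3 (h(M) = ((M*M)*M)/3 = (M**2*M)/3 = M**3/3)
T(131) - h(-199) = 131**2 - (-199)**3/3 = 17161 - (-7880599)/3 = 17161 - 1*(-7880599/3) = 17161 + 7880599/3 = 7932082/3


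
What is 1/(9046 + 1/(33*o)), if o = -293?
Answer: 9669/87465773 ≈ 0.00011055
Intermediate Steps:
1/(9046 + 1/(33*o)) = 1/(9046 + 1/(33*(-293))) = 1/(9046 + 1/(-9669)) = 1/(9046 - 1/9669) = 1/(87465773/9669) = 9669/87465773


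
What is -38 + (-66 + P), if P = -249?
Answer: -353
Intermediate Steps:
-38 + (-66 + P) = -38 + (-66 - 249) = -38 - 315 = -353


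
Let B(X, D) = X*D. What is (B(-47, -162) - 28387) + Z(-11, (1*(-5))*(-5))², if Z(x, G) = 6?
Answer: -20737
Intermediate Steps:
B(X, D) = D*X
(B(-47, -162) - 28387) + Z(-11, (1*(-5))*(-5))² = (-162*(-47) - 28387) + 6² = (7614 - 28387) + 36 = -20773 + 36 = -20737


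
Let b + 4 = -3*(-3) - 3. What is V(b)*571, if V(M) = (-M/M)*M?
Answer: -1142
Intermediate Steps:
b = 2 (b = -4 + (-3*(-3) - 3) = -4 + (9 - 3) = -4 + 6 = 2)
V(M) = -M (V(M) = (-1*1)*M = -M)
V(b)*571 = -1*2*571 = -2*571 = -1142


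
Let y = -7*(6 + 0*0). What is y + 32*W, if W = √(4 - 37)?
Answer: -42 + 32*I*√33 ≈ -42.0 + 183.83*I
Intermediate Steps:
W = I*√33 (W = √(-33) = I*√33 ≈ 5.7446*I)
y = -42 (y = -7*(6 + 0) = -7*6 = -42)
y + 32*W = -42 + 32*(I*√33) = -42 + 32*I*√33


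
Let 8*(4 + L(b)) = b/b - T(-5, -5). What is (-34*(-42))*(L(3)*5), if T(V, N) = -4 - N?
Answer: -28560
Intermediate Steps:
L(b) = -4 (L(b) = -4 + (b/b - (-4 - 1*(-5)))/8 = -4 + (1 - (-4 + 5))/8 = -4 + (1 - 1*1)/8 = -4 + (1 - 1)/8 = -4 + (⅛)*0 = -4 + 0 = -4)
(-34*(-42))*(L(3)*5) = (-34*(-42))*(-4*5) = 1428*(-20) = -28560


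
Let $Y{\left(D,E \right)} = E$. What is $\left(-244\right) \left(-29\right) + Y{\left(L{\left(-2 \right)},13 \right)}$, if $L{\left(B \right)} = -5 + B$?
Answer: $7089$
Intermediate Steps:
$\left(-244\right) \left(-29\right) + Y{\left(L{\left(-2 \right)},13 \right)} = \left(-244\right) \left(-29\right) + 13 = 7076 + 13 = 7089$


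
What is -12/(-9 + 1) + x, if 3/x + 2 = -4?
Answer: 1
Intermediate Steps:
x = -½ (x = 3/(-2 - 4) = 3/(-6) = 3*(-⅙) = -½ ≈ -0.50000)
-12/(-9 + 1) + x = -12/(-9 + 1) - ½ = -12/(-8) - ½ = -⅛*(-12) - ½ = 3/2 - ½ = 1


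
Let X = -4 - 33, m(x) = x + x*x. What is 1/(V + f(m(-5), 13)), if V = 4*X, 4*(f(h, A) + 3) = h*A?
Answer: -1/86 ≈ -0.011628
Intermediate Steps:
m(x) = x + x²
X = -37
f(h, A) = -3 + A*h/4 (f(h, A) = -3 + (h*A)/4 = -3 + (A*h)/4 = -3 + A*h/4)
V = -148 (V = 4*(-37) = -148)
1/(V + f(m(-5), 13)) = 1/(-148 + (-3 + (¼)*13*(-5*(1 - 5)))) = 1/(-148 + (-3 + (¼)*13*(-5*(-4)))) = 1/(-148 + (-3 + (¼)*13*20)) = 1/(-148 + (-3 + 65)) = 1/(-148 + 62) = 1/(-86) = -1/86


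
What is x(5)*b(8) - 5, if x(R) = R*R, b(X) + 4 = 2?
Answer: -55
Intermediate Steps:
b(X) = -2 (b(X) = -4 + 2 = -2)
x(R) = R²
x(5)*b(8) - 5 = 5²*(-2) - 5 = 25*(-2) - 5 = -50 - 5 = -55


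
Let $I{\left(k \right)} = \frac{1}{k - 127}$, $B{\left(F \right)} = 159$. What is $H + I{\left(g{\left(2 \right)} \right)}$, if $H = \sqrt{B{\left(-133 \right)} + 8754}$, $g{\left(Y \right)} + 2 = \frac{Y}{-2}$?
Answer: $- \frac{1}{130} + \sqrt{8913} \approx 94.401$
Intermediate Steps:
$g{\left(Y \right)} = -2 - \frac{Y}{2}$ ($g{\left(Y \right)} = -2 + \frac{Y}{-2} = -2 + Y \left(- \frac{1}{2}\right) = -2 - \frac{Y}{2}$)
$I{\left(k \right)} = \frac{1}{-127 + k}$
$H = \sqrt{8913}$ ($H = \sqrt{159 + 8754} = \sqrt{8913} \approx 94.409$)
$H + I{\left(g{\left(2 \right)} \right)} = \sqrt{8913} + \frac{1}{-127 - 3} = \sqrt{8913} + \frac{1}{-130} = \sqrt{8913} - \frac{1}{130} = - \frac{1}{130} + \sqrt{8913}$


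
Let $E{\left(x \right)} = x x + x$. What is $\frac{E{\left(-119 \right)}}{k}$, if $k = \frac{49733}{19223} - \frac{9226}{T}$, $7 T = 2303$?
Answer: $- \frac{269929366}{489329} \approx -551.63$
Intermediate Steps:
$T = 329$ ($T = \frac{1}{7} \cdot 2303 = 329$)
$k = - \frac{489329}{19223}$ ($k = \frac{49733}{19223} - \frac{9226}{329} = 49733 \cdot \frac{1}{19223} - \frac{1318}{47} = \frac{49733}{19223} - \frac{1318}{47} = - \frac{489329}{19223} \approx -25.455$)
$E{\left(x \right)} = x + x^{2}$ ($E{\left(x \right)} = x^{2} + x = x + x^{2}$)
$\frac{E{\left(-119 \right)}}{k} = \frac{\left(-119\right) \left(1 - 119\right)}{- \frac{489329}{19223}} = \left(-119\right) \left(-118\right) \left(- \frac{19223}{489329}\right) = 14042 \left(- \frac{19223}{489329}\right) = - \frac{269929366}{489329}$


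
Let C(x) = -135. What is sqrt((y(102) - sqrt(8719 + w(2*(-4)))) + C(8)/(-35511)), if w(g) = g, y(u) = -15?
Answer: sqrt(-2101185870 - 140114569*sqrt(8711))/11837 ≈ 10.408*I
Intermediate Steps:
sqrt((y(102) - sqrt(8719 + w(2*(-4)))) + C(8)/(-35511)) = sqrt((-15 - sqrt(8719 + 2*(-4))) - 135/(-35511)) = sqrt((-15 - sqrt(8719 - 8)) - 135*(-1/35511)) = sqrt((-15 - sqrt(8711)) + 45/11837) = sqrt(-177510/11837 - sqrt(8711))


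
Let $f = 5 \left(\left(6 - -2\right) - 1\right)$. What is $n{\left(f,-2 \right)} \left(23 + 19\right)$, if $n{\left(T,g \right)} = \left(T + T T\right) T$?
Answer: $1852200$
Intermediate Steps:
$f = 35$ ($f = 5 \left(\left(6 + 2\right) - 1\right) = 5 \left(8 - 1\right) = 5 \cdot 7 = 35$)
$n{\left(T,g \right)} = T \left(T + T^{2}\right)$ ($n{\left(T,g \right)} = \left(T + T^{2}\right) T = T \left(T + T^{2}\right)$)
$n{\left(f,-2 \right)} \left(23 + 19\right) = 35^{2} \left(1 + 35\right) \left(23 + 19\right) = 1225 \cdot 36 \cdot 42 = 44100 \cdot 42 = 1852200$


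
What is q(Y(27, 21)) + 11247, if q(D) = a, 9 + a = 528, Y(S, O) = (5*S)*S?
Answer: 11766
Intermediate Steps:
Y(S, O) = 5*S**2
a = 519 (a = -9 + 528 = 519)
q(D) = 519
q(Y(27, 21)) + 11247 = 519 + 11247 = 11766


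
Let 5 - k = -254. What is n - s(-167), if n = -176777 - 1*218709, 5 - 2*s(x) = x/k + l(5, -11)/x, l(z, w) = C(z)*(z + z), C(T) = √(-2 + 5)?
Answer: -102431605/259 - 5*√3/167 ≈ -3.9549e+5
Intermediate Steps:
k = 259 (k = 5 - 1*(-254) = 5 + 254 = 259)
C(T) = √3
l(z, w) = 2*z*√3 (l(z, w) = √3*(z + z) = √3*(2*z) = 2*z*√3)
s(x) = 5/2 - x/518 - 5*√3/x (s(x) = 5/2 - (x/259 + (2*5*√3)/x)/2 = 5/2 - (x*(1/259) + (10*√3)/x)/2 = 5/2 - (x/259 + 10*√3/x)/2 = 5/2 + (-x/518 - 5*√3/x) = 5/2 - x/518 - 5*√3/x)
n = -395486 (n = -176777 - 218709 = -395486)
n - s(-167) = -395486 - (-2590*√3 - 167*(1295 - 1*(-167)))/(518*(-167)) = -395486 - (-1)*(-2590*√3 - 167*(1295 + 167))/(518*167) = -395486 - (-1)*(-2590*√3 - 167*1462)/(518*167) = -395486 - (-1)*(-2590*√3 - 244154)/(518*167) = -395486 - (-1)*(-244154 - 2590*√3)/(518*167) = -395486 - (731/259 + 5*√3/167) = -395486 + (-731/259 - 5*√3/167) = -102431605/259 - 5*√3/167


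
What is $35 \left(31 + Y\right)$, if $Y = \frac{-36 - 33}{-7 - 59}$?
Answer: $\frac{24675}{22} \approx 1121.6$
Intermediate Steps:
$Y = \frac{23}{22}$ ($Y = - \frac{69}{-66} = \left(-69\right) \left(- \frac{1}{66}\right) = \frac{23}{22} \approx 1.0455$)
$35 \left(31 + Y\right) = 35 \left(31 + \frac{23}{22}\right) = 35 \cdot \frac{705}{22} = \frac{24675}{22}$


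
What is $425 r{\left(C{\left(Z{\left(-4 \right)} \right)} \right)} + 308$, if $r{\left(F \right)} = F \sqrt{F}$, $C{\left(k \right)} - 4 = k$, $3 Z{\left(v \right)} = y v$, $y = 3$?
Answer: $308$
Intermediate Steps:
$Z{\left(v \right)} = v$ ($Z{\left(v \right)} = \frac{3 v}{3} = v$)
$C{\left(k \right)} = 4 + k$
$r{\left(F \right)} = F^{\frac{3}{2}}$
$425 r{\left(C{\left(Z{\left(-4 \right)} \right)} \right)} + 308 = 425 \left(4 - 4\right)^{\frac{3}{2}} + 308 = 425 \cdot 0^{\frac{3}{2}} + 308 = 425 \cdot 0 + 308 = 0 + 308 = 308$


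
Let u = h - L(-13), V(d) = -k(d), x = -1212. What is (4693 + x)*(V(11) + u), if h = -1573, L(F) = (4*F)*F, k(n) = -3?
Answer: -7818326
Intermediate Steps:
V(d) = 3 (V(d) = -1*(-3) = 3)
L(F) = 4*F²
u = -2249 (u = -1573 - 4*(-13)² = -1573 - 4*169 = -1573 - 1*676 = -1573 - 676 = -2249)
(4693 + x)*(V(11) + u) = (4693 - 1212)*(3 - 2249) = 3481*(-2246) = -7818326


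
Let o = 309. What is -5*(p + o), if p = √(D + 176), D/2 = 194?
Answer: -1545 - 10*√141 ≈ -1663.7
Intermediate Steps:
D = 388 (D = 2*194 = 388)
p = 2*√141 (p = √(388 + 176) = √564 = 2*√141 ≈ 23.749)
-5*(p + o) = -5*(2*√141 + 309) = -5*(309 + 2*√141) = -1545 - 10*√141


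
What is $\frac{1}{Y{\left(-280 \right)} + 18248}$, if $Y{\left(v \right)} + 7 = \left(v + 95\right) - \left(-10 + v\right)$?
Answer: $\frac{1}{18346} \approx 5.4508 \cdot 10^{-5}$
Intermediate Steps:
$Y{\left(v \right)} = 98$ ($Y{\left(v \right)} = -7 + \left(\left(v + 95\right) - \left(-10 + v\right)\right) = -7 + \left(\left(95 + v\right) - \left(-10 + v\right)\right) = -7 + 105 = 98$)
$\frac{1}{Y{\left(-280 \right)} + 18248} = \frac{1}{98 + 18248} = \frac{1}{18346}$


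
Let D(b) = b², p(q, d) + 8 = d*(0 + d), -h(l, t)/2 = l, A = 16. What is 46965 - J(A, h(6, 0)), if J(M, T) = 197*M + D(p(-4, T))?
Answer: 25317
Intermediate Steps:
h(l, t) = -2*l
p(q, d) = -8 + d² (p(q, d) = -8 + d*(0 + d) = -8 + d*d = -8 + d²)
J(M, T) = (-8 + T²)² + 197*M (J(M, T) = 197*M + (-8 + T²)² = (-8 + T²)² + 197*M)
46965 - J(A, h(6, 0)) = 46965 - ((-8 + (-2*6)²)² + 197*16) = 46965 - ((-8 + (-12)²)² + 3152) = 46965 - ((-8 + 144)² + 3152) = 46965 - (136² + 3152) = 46965 - (18496 + 3152) = 46965 - 1*21648 = 46965 - 21648 = 25317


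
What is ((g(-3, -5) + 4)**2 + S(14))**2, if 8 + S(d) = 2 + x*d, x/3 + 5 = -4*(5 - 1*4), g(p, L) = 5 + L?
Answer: 135424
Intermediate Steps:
x = -27 (x = -15 + 3*(-4*(5 - 1*4)) = -15 + 3*(-4*(5 - 4)) = -15 + 3*(-4*1) = -15 + 3*(-4) = -15 - 12 = -27)
S(d) = -6 - 27*d (S(d) = -8 + (2 - 27*d) = -6 - 27*d)
((g(-3, -5) + 4)**2 + S(14))**2 = (((5 - 5) + 4)**2 + (-6 - 27*14))**2 = ((0 + 4)**2 + (-6 - 378))**2 = (4**2 - 384)**2 = (16 - 384)**2 = (-368)**2 = 135424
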